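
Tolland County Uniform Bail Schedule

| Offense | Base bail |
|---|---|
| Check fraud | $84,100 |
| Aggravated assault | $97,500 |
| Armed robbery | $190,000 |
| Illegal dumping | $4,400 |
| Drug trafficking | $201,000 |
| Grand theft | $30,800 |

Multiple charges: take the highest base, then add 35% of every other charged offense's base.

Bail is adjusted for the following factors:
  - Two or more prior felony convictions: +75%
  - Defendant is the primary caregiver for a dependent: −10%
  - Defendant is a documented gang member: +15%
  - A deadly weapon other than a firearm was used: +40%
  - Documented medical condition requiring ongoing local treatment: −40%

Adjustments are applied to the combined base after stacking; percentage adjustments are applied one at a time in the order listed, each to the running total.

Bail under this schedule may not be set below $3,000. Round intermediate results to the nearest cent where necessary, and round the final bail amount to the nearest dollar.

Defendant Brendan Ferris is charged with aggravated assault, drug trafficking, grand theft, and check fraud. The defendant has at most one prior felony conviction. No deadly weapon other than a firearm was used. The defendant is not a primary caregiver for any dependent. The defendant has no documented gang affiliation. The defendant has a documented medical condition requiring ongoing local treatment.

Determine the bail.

Base amounts from the schedule: aggravated assault $97,500; drug trafficking $201,000; grand theft $30,800; check fraud $84,100.
Stacking rule: highest base plus 35% of each additional charge. Highest is drug trafficking at $201,000. Additional: $97,500 × 35% = $34,125; $30,800 × 35% = $10,780; $84,100 × 35% = $29,435. Combined base = $201,000 + $74,340 = $275,340.
Documented medical condition requiring ongoing local treatment (−40%): $275,340 × 0.6 = $165,204.
$165,204 is at or above the $3,000 minimum.

$165,204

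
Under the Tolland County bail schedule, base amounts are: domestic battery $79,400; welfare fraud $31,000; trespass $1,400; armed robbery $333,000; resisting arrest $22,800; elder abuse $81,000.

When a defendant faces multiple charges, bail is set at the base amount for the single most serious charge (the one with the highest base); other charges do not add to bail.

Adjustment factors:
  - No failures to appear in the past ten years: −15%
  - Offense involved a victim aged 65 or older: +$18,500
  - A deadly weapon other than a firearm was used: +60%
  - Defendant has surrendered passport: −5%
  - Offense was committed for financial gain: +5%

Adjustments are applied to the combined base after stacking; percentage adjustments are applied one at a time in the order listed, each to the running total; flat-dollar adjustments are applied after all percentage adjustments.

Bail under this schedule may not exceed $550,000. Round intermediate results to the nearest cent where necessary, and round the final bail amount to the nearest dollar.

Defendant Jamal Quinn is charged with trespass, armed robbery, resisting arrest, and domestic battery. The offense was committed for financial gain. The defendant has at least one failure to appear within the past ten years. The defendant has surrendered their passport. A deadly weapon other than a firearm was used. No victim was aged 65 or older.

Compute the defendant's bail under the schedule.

Base amounts from the schedule: trespass $1,400; armed robbery $333,000; resisting arrest $22,800; domestic battery $79,400.
Stacking rule: use the highest base only. Highest is armed robbery at $333,000. Combined base = $333,000.
A deadly weapon other than a firearm was used (+60%): $333,000 × 1.6 = $532,800.
Defendant has surrendered passport (−5%): $532,800 × 0.95 = $506,160.
Offense was committed for financial gain (+5%): $506,160 × 1.05 = $531,468.
$531,468 is within the $550,000 maximum.

$531,468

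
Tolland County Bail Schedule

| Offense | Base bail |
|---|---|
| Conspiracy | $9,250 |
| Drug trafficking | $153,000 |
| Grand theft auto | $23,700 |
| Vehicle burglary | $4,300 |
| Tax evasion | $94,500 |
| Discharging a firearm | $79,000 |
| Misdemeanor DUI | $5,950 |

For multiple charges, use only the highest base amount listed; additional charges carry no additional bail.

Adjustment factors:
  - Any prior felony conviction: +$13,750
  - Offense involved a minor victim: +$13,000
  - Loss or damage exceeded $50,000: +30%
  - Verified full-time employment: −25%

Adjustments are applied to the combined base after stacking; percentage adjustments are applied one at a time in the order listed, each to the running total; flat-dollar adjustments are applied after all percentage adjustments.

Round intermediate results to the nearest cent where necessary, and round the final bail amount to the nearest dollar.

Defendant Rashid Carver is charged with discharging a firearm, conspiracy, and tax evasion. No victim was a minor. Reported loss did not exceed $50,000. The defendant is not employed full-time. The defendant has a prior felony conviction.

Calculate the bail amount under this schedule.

Base amounts from the schedule: discharging a firearm $79,000; conspiracy $9,250; tax evasion $94,500.
Stacking rule: use the highest base only. Highest is tax evasion at $94,500. Combined base = $94,500.
Any prior felony conviction (+$13,750 flat): $94,500 + $13,750 = $108,250.

$108,250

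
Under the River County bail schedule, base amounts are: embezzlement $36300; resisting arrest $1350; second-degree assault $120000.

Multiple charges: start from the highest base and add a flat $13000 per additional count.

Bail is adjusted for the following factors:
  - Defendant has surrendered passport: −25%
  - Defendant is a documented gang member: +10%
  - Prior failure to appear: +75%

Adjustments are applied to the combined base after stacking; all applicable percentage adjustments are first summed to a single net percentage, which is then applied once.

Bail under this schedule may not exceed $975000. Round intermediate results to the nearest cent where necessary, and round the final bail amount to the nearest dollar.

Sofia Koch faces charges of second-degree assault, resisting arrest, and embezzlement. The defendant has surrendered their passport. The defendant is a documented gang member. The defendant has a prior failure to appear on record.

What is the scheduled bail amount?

Base amounts from the schedule: second-degree assault $120000; resisting arrest $1350; embezzlement $36300.
Stacking rule: highest base plus $13000 per additional charge. Highest is second-degree assault at $120000; 2 additional charges → +$26000. Combined base = $146000.
Net percentage adjustment: −25% +10% +75% = +60%. $146000 × 1.6 = $233600.
$233600 is within the $975000 maximum.

$233600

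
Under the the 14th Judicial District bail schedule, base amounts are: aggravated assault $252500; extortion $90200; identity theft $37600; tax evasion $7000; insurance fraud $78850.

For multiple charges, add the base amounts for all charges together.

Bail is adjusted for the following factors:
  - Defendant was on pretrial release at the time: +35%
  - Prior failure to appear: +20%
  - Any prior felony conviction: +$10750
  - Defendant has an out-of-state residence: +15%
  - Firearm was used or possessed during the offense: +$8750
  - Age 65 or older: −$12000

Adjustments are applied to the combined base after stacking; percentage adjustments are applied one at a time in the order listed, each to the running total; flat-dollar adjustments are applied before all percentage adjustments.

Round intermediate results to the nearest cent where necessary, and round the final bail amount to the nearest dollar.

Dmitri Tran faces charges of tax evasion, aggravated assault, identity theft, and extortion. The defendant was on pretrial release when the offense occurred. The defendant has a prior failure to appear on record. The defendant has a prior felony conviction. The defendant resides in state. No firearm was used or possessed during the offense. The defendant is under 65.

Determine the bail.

Base amounts from the schedule: tax evasion $7000; aggravated assault $252500; identity theft $37600; extortion $90200.
Stacking rule: sum of all bases. $7000 + $252500 + $37600 + $90200 = $387300.
Any prior felony conviction (+$10750 flat): $387300 + $10750 = $398050.
Defendant was on pretrial release at the time (+35%): $398050 × 1.35 = $537367.50.
Prior failure to appear (+20%): $537367.50 × 1.2 = $644841.

$644841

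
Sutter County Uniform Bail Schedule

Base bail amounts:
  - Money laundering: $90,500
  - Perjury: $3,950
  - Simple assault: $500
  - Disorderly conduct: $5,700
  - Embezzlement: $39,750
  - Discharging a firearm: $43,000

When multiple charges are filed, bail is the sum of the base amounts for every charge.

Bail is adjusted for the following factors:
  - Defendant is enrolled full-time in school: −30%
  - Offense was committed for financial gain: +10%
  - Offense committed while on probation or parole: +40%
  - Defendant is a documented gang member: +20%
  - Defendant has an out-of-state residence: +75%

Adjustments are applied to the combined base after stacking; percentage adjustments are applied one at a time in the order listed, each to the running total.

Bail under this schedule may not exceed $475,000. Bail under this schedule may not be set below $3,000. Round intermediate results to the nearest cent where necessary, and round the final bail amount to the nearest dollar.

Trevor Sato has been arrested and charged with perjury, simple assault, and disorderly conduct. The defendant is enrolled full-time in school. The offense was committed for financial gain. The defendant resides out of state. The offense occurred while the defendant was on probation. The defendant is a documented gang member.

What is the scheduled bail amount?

$22,978

Base amounts from the schedule: perjury $3,950; simple assault $500; disorderly conduct $5,700.
Stacking rule: sum of all bases. $3,950 + $500 + $5,700 = $10,150.
Defendant is enrolled full-time in school (−30%): $10,150 × 0.7 = $7,105.
Offense was committed for financial gain (+10%): $7,105 × 1.1 = $7,815.50.
Offense committed while on probation or parole (+40%): $7,815.50 × 1.4 = $10,941.70.
Defendant is a documented gang member (+20%): $10,941.70 × 1.2 = $13,130.04.
Defendant has an out-of-state residence (+75%): $13,130.04 × 1.75 = $22,977.57.
$22,977.57 is within the $475,000 maximum.
$22,977.57 is at or above the $3,000 minimum.
Rounded to the nearest dollar: $22,978.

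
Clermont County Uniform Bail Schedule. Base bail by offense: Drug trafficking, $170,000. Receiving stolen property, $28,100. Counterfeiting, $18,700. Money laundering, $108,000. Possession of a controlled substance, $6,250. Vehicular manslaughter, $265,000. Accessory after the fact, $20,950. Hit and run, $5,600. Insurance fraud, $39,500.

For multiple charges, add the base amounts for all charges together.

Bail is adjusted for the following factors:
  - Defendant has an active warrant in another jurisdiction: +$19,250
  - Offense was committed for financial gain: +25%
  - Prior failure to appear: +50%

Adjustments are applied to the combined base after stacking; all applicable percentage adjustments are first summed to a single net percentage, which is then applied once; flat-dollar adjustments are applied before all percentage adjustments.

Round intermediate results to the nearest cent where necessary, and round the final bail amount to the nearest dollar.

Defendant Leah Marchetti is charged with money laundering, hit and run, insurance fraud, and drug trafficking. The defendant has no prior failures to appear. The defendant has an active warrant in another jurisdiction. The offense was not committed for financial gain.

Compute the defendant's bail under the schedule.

Base amounts from the schedule: money laundering $108,000; hit and run $5,600; insurance fraud $39,500; drug trafficking $170,000.
Stacking rule: sum of all bases. $108,000 + $5,600 + $39,500 + $170,000 = $323,100.
Defendant has an active warrant in another jurisdiction (+$19,250 flat): $323,100 + $19,250 = $342,350.

$342,350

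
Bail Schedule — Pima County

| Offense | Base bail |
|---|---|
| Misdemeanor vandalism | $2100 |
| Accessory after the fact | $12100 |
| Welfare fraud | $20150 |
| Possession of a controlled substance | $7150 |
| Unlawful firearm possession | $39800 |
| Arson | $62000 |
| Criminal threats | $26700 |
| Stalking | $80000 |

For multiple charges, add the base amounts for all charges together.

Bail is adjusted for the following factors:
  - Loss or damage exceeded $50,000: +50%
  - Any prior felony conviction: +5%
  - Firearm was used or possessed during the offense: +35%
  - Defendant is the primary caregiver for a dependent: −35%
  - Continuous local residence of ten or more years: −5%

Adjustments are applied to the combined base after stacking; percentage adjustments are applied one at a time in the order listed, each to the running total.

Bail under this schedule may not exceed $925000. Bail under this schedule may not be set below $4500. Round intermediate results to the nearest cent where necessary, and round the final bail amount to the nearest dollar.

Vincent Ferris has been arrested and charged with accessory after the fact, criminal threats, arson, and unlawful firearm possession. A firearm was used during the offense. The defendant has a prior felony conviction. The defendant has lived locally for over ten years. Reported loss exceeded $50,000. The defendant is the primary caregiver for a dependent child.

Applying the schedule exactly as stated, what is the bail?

$184602

Base amounts from the schedule: accessory after the fact $12100; criminal threats $26700; arson $62000; unlawful firearm possession $39800.
Stacking rule: sum of all bases. $12100 + $26700 + $62000 + $39800 = $140600.
Loss or damage exceeded $50,000 (+50%): $140600 × 1.5 = $210900.
Any prior felony conviction (+5%): $210900 × 1.05 = $221445.
Firearm was used or possessed during the offense (+35%): $221445 × 1.35 = $298950.75.
Defendant is the primary caregiver for a dependent (−35%): $298950.75 × 0.65 = $194317.99.
Continuous local residence of ten or more years (−5%): $194317.99 × 0.95 = $184602.09.
$184602.09 is within the $925000 maximum.
$184602.09 is at or above the $4500 minimum.
Rounded to the nearest dollar: $184602.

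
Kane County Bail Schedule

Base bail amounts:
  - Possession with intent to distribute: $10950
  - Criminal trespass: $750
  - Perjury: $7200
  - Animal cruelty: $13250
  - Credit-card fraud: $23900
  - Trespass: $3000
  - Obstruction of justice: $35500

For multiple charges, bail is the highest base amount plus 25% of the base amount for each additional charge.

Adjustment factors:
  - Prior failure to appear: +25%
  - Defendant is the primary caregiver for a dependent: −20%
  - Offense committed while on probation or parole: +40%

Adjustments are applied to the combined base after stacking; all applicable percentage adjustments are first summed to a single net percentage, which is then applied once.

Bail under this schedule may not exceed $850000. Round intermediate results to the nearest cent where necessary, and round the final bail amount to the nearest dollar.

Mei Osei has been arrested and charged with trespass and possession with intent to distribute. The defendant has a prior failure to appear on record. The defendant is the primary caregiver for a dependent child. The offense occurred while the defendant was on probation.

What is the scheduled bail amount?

$16965

Base amounts from the schedule: trespass $3000; possession with intent to distribute $10950.
Stacking rule: highest base plus 25% of each additional charge. Highest is possession with intent to distribute at $10950. Additional: $3000 × 25% = $750. Combined base = $10950 + $750 = $11700.
Net percentage adjustment: +25% −20% +40% = +45%. $11700 × 1.45 = $16965.
$16965 is within the $850000 maximum.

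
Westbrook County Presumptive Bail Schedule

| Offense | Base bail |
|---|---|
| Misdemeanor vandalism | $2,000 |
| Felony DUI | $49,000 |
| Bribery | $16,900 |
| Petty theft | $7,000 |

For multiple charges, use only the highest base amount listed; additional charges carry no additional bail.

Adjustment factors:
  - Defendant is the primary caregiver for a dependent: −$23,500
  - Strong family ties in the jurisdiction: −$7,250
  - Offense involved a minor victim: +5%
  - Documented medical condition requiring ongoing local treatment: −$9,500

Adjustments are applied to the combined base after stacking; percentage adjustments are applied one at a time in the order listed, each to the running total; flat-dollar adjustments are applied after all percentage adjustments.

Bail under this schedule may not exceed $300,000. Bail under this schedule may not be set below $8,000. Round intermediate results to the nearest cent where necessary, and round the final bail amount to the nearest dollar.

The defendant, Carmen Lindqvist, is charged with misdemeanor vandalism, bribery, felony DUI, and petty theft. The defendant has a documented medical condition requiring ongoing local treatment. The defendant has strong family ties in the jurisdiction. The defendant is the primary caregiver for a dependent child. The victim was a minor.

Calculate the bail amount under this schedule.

$11,200

Base amounts from the schedule: misdemeanor vandalism $2,000; bribery $16,900; felony DUI $49,000; petty theft $7,000.
Stacking rule: use the highest base only. Highest is felony DUI at $49,000. Combined base = $49,000.
Offense involved a minor victim (+5%): $49,000 × 1.05 = $51,450.
Defendant is the primary caregiver for a dependent (−$23,500 flat): $51,450 − $23,500 = $27,950.
Strong family ties in the jurisdiction (−$7,250 flat): $27,950 − $7,250 = $20,700.
Documented medical condition requiring ongoing local treatment (−$9,500 flat): $20,700 − $9,500 = $11,200.
$11,200 is within the $300,000 maximum.
$11,200 is at or above the $8,000 minimum.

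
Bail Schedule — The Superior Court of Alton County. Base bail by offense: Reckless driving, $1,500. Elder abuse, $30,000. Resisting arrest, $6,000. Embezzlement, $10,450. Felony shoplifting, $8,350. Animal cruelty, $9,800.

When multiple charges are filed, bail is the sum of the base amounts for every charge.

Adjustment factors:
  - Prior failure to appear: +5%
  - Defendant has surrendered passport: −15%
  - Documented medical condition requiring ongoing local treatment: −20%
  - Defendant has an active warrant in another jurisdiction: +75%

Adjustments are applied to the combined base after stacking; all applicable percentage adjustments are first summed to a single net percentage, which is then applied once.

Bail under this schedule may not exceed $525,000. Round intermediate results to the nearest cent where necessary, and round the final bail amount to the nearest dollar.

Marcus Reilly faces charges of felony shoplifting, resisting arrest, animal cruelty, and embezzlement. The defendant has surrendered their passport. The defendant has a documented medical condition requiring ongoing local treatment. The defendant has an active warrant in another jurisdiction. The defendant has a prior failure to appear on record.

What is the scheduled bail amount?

Base amounts from the schedule: felony shoplifting $8,350; resisting arrest $6,000; animal cruelty $9,800; embezzlement $10,450.
Stacking rule: sum of all bases. $8,350 + $6,000 + $9,800 + $10,450 = $34,600.
Net percentage adjustment: +5% −15% −20% +75% = +45%. $34,600 × 1.45 = $50,170.
$50,170 is within the $525,000 maximum.

$50,170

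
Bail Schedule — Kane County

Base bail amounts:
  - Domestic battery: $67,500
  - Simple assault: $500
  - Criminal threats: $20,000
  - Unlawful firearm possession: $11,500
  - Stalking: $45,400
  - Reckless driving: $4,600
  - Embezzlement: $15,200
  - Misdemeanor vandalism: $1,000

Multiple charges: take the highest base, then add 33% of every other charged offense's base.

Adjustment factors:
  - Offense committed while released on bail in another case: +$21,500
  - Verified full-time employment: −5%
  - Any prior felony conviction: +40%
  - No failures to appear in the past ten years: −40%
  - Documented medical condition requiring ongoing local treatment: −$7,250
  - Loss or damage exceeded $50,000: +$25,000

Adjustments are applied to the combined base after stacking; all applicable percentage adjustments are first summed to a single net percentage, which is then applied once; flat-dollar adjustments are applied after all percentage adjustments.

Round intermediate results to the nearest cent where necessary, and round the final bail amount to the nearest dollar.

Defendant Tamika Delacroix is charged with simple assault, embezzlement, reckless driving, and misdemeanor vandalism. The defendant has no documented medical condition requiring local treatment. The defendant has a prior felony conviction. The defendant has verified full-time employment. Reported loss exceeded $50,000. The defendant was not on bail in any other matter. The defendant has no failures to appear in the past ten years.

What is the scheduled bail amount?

$41,352

Base amounts from the schedule: simple assault $500; embezzlement $15,200; reckless driving $4,600; misdemeanor vandalism $1,000.
Stacking rule: highest base plus 33% of each additional charge. Highest is embezzlement at $15,200. Additional: $500 × 33% = $165; $4,600 × 33% = $1,518; $1,000 × 33% = $330. Combined base = $15,200 + $2,013 = $17,213.
Net percentage adjustment: −5% +40% −40% = −5%. $17,213 × 0.95 = $16,352.35.
Loss or damage exceeded $50,000 (+$25,000 flat): $16,352.35 + $25,000 = $41,352.35.
Rounded to the nearest dollar: $41,352.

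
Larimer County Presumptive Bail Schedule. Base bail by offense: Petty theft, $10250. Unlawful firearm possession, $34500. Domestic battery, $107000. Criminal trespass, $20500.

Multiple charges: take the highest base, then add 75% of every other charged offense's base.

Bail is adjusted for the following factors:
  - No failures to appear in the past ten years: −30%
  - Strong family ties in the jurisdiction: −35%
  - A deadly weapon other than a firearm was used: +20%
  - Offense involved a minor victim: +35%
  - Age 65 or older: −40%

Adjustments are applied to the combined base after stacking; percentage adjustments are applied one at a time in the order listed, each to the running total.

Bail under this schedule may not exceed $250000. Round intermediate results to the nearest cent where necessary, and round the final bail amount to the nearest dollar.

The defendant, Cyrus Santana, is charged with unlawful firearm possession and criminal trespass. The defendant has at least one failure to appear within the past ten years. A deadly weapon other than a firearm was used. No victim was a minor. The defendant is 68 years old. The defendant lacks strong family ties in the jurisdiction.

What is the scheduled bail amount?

$35910

Base amounts from the schedule: unlawful firearm possession $34500; criminal trespass $20500.
Stacking rule: highest base plus 75% of each additional charge. Highest is unlawful firearm possession at $34500. Additional: $20500 × 75% = $15375. Combined base = $34500 + $15375 = $49875.
A deadly weapon other than a firearm was used (+20%): $49875 × 1.2 = $59850.
Age 65 or older (−40%): $59850 × 0.6 = $35910.
$35910 is within the $250000 maximum.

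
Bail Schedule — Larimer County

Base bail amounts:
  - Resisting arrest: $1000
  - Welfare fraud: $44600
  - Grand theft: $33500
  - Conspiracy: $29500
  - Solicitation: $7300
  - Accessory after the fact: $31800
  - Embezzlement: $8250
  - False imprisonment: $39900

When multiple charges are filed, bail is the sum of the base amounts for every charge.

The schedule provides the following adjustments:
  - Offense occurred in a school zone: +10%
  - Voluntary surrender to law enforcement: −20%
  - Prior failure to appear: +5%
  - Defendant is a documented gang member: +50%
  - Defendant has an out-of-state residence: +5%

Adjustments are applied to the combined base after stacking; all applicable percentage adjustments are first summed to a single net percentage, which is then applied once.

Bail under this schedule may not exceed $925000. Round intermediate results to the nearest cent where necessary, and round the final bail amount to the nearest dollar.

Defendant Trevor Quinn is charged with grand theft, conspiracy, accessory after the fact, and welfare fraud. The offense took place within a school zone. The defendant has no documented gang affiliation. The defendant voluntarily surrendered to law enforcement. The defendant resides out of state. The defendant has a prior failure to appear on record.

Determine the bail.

Base amounts from the schedule: grand theft $33500; conspiracy $29500; accessory after the fact $31800; welfare fraud $44600.
Stacking rule: sum of all bases. $33500 + $29500 + $31800 + $44600 = $139400.
Net percentage adjustment: +10% −20% +5% +5% = +0%. $139400 × 1 = $139400.
$139400 is within the $925000 maximum.

$139400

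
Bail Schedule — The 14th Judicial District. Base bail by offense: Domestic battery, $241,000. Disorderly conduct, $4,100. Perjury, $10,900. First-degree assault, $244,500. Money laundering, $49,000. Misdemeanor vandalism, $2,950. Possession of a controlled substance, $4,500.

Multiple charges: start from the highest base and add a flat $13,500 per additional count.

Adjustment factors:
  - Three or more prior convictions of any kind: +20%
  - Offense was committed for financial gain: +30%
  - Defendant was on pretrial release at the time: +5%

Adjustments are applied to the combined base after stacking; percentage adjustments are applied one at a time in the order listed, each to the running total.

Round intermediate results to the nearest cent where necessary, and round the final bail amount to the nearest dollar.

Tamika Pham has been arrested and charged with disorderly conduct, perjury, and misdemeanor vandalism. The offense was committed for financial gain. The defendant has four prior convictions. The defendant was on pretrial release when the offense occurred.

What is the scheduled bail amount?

$62,080

Base amounts from the schedule: disorderly conduct $4,100; perjury $10,900; misdemeanor vandalism $2,950.
Stacking rule: highest base plus $13,500 per additional charge. Highest is perjury at $10,900; 2 additional charges → +$27,000. Combined base = $37,900.
Three or more prior convictions of any kind (+20%): $37,900 × 1.2 = $45,480.
Offense was committed for financial gain (+30%): $45,480 × 1.3 = $59,124.
Defendant was on pretrial release at the time (+5%): $59,124 × 1.05 = $62,080.20.
Rounded to the nearest dollar: $62,080.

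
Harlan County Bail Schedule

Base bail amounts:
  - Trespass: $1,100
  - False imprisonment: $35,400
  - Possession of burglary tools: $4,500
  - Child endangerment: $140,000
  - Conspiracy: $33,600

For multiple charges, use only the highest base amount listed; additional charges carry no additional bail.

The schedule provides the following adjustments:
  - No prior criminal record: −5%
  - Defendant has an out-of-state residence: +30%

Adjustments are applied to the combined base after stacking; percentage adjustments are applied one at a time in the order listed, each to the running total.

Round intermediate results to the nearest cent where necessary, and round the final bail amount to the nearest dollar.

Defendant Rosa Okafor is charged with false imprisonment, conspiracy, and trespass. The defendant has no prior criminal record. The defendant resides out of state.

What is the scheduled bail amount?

$43,719

Base amounts from the schedule: false imprisonment $35,400; conspiracy $33,600; trespass $1,100.
Stacking rule: use the highest base only. Highest is false imprisonment at $35,400. Combined base = $35,400.
No prior criminal record (−5%): $35,400 × 0.95 = $33,630.
Defendant has an out-of-state residence (+30%): $33,630 × 1.3 = $43,719.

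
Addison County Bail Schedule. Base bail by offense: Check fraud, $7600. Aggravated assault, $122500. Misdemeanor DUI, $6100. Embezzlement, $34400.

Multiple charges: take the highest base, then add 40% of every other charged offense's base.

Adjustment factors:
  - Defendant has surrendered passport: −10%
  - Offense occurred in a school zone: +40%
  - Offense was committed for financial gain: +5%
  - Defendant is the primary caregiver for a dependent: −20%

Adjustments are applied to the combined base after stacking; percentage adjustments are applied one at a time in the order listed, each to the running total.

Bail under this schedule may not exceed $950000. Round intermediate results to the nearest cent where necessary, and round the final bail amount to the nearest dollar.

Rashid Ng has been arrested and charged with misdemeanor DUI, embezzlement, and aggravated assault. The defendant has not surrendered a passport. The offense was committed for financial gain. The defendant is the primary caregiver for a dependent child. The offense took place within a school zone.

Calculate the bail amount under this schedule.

Base amounts from the schedule: misdemeanor DUI $6100; embezzlement $34400; aggravated assault $122500.
Stacking rule: highest base plus 40% of each additional charge. Highest is aggravated assault at $122500. Additional: $6100 × 40% = $2440; $34400 × 40% = $13760. Combined base = $122500 + $16200 = $138700.
Offense occurred in a school zone (+40%): $138700 × 1.4 = $194180.
Offense was committed for financial gain (+5%): $194180 × 1.05 = $203889.
Defendant is the primary caregiver for a dependent (−20%): $203889 × 0.8 = $163111.20.
$163111.20 is within the $950000 maximum.
Rounded to the nearest dollar: $163111.

$163111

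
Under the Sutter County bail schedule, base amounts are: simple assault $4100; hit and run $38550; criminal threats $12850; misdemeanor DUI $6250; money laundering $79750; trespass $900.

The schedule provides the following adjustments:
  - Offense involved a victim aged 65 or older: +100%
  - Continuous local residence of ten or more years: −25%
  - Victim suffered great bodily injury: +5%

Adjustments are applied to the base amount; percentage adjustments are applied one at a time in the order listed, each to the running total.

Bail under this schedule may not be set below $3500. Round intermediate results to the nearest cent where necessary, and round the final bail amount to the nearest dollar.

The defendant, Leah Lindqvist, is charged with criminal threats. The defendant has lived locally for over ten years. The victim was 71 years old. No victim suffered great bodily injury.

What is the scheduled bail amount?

Base amounts from the schedule: criminal threats $12850.
Single charge. Combined base = $12850.
Offense involved a victim aged 65 or older (+100%): $12850 × 2 = $25700.
Continuous local residence of ten or more years (−25%): $25700 × 0.75 = $19275.
$19275 is at or above the $3500 minimum.

$19275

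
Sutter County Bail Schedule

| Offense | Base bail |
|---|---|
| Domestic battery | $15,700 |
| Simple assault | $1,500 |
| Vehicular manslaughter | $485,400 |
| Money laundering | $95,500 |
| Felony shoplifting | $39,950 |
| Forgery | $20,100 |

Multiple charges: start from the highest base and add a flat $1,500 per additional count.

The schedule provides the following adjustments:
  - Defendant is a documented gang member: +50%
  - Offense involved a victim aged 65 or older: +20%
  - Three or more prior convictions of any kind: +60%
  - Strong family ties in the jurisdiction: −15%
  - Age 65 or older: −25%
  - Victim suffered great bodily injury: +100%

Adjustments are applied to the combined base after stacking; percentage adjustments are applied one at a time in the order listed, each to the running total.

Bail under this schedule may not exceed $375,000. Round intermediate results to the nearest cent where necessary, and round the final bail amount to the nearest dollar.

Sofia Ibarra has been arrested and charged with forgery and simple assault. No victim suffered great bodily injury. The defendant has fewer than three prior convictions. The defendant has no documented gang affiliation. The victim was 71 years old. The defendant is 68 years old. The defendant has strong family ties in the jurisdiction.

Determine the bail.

Base amounts from the schedule: forgery $20,100; simple assault $1,500.
Stacking rule: highest base plus $1,500 per additional charge. Highest is forgery at $20,100; 1 additional charge → +$1,500. Combined base = $21,600.
Offense involved a victim aged 65 or older (+20%): $21,600 × 1.2 = $25,920.
Strong family ties in the jurisdiction (−15%): $25,920 × 0.85 = $22,032.
Age 65 or older (−25%): $22,032 × 0.75 = $16,524.
$16,524 is within the $375,000 maximum.

$16,524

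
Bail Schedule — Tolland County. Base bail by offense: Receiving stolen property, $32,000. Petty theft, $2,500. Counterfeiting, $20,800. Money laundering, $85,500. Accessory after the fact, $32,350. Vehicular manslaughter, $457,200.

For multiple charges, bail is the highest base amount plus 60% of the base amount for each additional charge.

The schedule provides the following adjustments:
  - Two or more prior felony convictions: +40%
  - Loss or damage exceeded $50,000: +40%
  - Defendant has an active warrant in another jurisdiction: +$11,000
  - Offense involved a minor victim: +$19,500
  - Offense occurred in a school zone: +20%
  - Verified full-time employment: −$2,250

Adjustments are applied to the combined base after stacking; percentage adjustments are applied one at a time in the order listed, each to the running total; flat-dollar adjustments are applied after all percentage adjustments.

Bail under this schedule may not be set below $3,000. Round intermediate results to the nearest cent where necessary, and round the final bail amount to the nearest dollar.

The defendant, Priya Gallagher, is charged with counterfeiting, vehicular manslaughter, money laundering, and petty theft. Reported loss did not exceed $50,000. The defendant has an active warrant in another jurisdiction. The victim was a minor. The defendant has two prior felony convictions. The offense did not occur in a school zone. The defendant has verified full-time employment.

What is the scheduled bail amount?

Base amounts from the schedule: counterfeiting $20,800; vehicular manslaughter $457,200; money laundering $85,500; petty theft $2,500.
Stacking rule: highest base plus 60% of each additional charge. Highest is vehicular manslaughter at $457,200. Additional: $20,800 × 60% = $12,480; $85,500 × 60% = $51,300; $2,500 × 60% = $1,500. Combined base = $457,200 + $65,280 = $522,480.
Two or more prior felony convictions (+40%): $522,480 × 1.4 = $731,472.
Defendant has an active warrant in another jurisdiction (+$11,000 flat): $731,472 + $11,000 = $742,472.
Offense involved a minor victim (+$19,500 flat): $742,472 + $19,500 = $761,972.
Verified full-time employment (−$2,250 flat): $761,972 − $2,250 = $759,722.
$759,722 is at or above the $3,000 minimum.

$759,722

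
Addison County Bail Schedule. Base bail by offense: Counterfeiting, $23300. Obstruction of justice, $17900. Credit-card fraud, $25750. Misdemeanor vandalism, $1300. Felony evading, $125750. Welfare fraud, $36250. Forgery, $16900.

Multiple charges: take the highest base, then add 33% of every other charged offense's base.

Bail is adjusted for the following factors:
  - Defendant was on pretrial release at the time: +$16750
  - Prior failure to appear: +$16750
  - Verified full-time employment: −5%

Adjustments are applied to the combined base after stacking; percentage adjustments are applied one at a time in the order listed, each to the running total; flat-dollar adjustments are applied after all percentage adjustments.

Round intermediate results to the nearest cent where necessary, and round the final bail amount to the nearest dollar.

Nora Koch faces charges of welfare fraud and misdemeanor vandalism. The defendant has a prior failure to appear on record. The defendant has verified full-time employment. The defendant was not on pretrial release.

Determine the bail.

Base amounts from the schedule: welfare fraud $36250; misdemeanor vandalism $1300.
Stacking rule: highest base plus 33% of each additional charge. Highest is welfare fraud at $36250. Additional: $1300 × 33% = $429. Combined base = $36250 + $429 = $36679.
Verified full-time employment (−5%): $36679 × 0.95 = $34845.05.
Prior failure to appear (+$16750 flat): $34845.05 + $16750 = $51595.05.
Rounded to the nearest dollar: $51595.

$51595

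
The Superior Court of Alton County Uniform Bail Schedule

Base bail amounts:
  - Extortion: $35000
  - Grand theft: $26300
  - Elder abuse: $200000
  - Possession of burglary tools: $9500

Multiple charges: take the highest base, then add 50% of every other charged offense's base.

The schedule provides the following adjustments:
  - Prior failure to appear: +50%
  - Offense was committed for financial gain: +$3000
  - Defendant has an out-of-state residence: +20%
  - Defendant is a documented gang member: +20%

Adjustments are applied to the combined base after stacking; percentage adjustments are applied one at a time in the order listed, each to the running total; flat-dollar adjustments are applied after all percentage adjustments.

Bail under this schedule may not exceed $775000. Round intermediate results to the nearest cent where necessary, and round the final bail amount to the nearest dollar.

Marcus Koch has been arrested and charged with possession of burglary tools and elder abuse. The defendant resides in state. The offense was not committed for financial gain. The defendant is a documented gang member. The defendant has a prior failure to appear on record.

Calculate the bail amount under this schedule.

$368550

Base amounts from the schedule: possession of burglary tools $9500; elder abuse $200000.
Stacking rule: highest base plus 50% of each additional charge. Highest is elder abuse at $200000. Additional: $9500 × 50% = $4750. Combined base = $200000 + $4750 = $204750.
Prior failure to appear (+50%): $204750 × 1.5 = $307125.
Defendant is a documented gang member (+20%): $307125 × 1.2 = $368550.
$368550 is within the $775000 maximum.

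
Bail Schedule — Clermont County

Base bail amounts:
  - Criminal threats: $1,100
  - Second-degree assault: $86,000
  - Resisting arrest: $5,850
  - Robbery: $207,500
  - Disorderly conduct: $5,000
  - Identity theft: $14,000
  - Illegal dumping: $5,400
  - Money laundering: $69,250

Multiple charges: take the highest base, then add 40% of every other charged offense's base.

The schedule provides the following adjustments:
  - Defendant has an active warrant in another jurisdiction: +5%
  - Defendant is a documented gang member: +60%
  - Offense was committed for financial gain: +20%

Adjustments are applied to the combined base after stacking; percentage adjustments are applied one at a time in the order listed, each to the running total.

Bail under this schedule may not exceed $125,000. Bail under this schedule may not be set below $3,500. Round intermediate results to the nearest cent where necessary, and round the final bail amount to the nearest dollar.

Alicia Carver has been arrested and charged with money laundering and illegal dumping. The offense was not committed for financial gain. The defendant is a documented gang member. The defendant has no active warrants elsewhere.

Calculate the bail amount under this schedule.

Base amounts from the schedule: money laundering $69,250; illegal dumping $5,400.
Stacking rule: highest base plus 40% of each additional charge. Highest is money laundering at $69,250. Additional: $5,400 × 40% = $2,160. Combined base = $69,250 + $2,160 = $71,410.
Defendant is a documented gang member (+60%): $71,410 × 1.6 = $114,256.
$114,256 is within the $125,000 maximum.
$114,256 is at or above the $3,500 minimum.

$114,256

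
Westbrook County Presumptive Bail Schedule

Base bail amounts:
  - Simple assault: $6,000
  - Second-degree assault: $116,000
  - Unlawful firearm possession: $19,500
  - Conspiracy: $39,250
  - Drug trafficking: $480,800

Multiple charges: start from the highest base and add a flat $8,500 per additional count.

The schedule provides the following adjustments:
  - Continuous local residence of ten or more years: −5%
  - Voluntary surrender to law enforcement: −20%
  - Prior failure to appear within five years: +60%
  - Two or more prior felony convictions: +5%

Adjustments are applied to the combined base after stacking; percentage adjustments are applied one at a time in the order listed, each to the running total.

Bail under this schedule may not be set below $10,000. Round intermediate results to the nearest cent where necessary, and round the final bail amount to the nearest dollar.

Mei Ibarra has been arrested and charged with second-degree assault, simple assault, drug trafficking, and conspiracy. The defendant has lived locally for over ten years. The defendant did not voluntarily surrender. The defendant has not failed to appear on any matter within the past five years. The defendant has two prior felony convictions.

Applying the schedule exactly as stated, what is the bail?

Base amounts from the schedule: second-degree assault $116,000; simple assault $6,000; drug trafficking $480,800; conspiracy $39,250.
Stacking rule: highest base plus $8,500 per additional charge. Highest is drug trafficking at $480,800; 3 additional charges → +$25,500. Combined base = $506,300.
Continuous local residence of ten or more years (−5%): $506,300 × 0.95 = $480,985.
Two or more prior felony convictions (+5%): $480,985 × 1.05 = $505,034.25.
$505,034.25 is at or above the $10,000 minimum.
Rounded to the nearest dollar: $505,034.

$505,034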